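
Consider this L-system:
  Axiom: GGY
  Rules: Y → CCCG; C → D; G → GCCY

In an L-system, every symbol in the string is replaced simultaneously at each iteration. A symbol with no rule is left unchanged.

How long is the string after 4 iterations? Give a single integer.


Step 0: length = 3
Step 1: length = 12
Step 2: length = 27
Step 3: length = 51
Step 4: length = 90

Answer: 90


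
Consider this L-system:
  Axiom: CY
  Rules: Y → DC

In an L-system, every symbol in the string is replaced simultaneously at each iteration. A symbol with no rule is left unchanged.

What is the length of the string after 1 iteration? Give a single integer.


Answer: 3

Derivation:
Step 0: length = 2
Step 1: length = 3


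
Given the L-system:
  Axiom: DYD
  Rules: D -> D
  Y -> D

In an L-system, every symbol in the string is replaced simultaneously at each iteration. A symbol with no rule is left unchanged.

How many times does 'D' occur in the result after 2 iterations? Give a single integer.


Answer: 3

Derivation:
Step 0: DYD  (2 'D')
Step 1: DDD  (3 'D')
Step 2: DDD  (3 'D')


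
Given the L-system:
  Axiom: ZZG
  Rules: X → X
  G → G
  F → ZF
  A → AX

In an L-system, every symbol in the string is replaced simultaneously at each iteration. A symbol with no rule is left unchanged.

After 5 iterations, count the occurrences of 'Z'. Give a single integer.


Step 0: ZZG  (2 'Z')
Step 1: ZZG  (2 'Z')
Step 2: ZZG  (2 'Z')
Step 3: ZZG  (2 'Z')
Step 4: ZZG  (2 'Z')
Step 5: ZZG  (2 'Z')

Answer: 2


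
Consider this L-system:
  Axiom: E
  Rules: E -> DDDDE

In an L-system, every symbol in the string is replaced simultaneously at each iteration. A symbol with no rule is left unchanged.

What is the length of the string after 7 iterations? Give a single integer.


Step 0: length = 1
Step 1: length = 5
Step 2: length = 9
Step 3: length = 13
Step 4: length = 17
Step 5: length = 21
Step 6: length = 25
Step 7: length = 29

Answer: 29


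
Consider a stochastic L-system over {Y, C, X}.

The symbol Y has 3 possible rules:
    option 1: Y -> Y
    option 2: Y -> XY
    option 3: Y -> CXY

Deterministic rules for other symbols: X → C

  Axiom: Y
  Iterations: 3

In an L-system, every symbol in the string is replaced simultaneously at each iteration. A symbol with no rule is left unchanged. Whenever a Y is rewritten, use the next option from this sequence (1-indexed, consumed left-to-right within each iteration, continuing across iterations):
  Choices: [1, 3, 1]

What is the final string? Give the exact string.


Answer: CCY

Derivation:
Step 0: Y
Step 1: Y  (used choices [1])
Step 2: CXY  (used choices [3])
Step 3: CCY  (used choices [1])


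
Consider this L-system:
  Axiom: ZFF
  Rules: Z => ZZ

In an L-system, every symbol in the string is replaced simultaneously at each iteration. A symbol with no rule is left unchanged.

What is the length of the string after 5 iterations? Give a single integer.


Step 0: length = 3
Step 1: length = 4
Step 2: length = 6
Step 3: length = 10
Step 4: length = 18
Step 5: length = 34

Answer: 34


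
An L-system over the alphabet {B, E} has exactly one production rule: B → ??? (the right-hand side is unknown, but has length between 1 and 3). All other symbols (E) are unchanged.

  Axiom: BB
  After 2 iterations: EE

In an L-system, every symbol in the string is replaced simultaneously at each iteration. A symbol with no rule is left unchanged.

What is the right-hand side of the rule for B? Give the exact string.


Answer: E

Derivation:
Trying B → E:
  Step 0: BB
  Step 1: EE
  Step 2: EE
Matches the given result.


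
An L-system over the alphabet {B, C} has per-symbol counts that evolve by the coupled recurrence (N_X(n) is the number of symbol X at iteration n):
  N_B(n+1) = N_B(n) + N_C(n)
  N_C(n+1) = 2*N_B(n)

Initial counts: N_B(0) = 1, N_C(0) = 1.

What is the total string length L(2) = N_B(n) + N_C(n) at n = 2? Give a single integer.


Answer: 8

Derivation:
Step 0: N_B=1, N_C=1, L=2
Step 1: N_B=2, N_C=2, L=4
Step 2: N_B=4, N_C=4, L=8


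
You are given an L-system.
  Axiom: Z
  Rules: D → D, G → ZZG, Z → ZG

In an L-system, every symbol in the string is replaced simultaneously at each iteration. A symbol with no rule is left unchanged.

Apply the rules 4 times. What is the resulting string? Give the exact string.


Answer: ZGZZGZGZGZZGZGZZGZGZZGZGZGZZG

Derivation:
Step 0: Z
Step 1: ZG
Step 2: ZGZZG
Step 3: ZGZZGZGZGZZG
Step 4: ZGZZGZGZGZZGZGZZGZGZZGZGZGZZG


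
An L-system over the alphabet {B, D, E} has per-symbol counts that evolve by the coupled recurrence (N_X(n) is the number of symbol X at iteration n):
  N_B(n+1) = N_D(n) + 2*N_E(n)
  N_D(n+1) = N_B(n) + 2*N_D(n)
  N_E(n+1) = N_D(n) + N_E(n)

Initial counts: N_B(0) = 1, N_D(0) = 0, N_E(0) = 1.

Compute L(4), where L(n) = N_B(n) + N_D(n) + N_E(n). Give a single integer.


Answer: 70

Derivation:
Step 0: N_B=1, N_D=0, N_E=1, L=2
Step 1: N_B=2, N_D=1, N_E=1, L=4
Step 2: N_B=3, N_D=4, N_E=2, L=9
Step 3: N_B=8, N_D=11, N_E=6, L=25
Step 4: N_B=23, N_D=30, N_E=17, L=70


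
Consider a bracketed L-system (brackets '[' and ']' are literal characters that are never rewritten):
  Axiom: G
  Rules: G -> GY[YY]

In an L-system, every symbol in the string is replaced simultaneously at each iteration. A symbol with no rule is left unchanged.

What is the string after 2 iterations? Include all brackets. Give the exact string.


Step 0: G
Step 1: GY[YY]
Step 2: GY[YY]Y[YY]

Answer: GY[YY]Y[YY]


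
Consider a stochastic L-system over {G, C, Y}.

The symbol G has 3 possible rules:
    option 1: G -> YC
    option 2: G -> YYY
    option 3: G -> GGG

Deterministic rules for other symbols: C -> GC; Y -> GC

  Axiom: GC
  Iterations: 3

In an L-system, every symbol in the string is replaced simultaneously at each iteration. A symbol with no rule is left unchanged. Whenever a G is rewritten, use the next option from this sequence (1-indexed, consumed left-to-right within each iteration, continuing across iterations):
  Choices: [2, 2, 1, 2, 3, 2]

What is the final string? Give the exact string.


Step 0: GC
Step 1: YYYGC  (used choices [2])
Step 2: GCGCGCYYYGC  (used choices [2])
Step 3: YCGCYYYGCGGGGCGCGCGCYYYGC  (used choices [1, 2, 3, 2])

Answer: YCGCYYYGCGGGGCGCGCGCYYYGC


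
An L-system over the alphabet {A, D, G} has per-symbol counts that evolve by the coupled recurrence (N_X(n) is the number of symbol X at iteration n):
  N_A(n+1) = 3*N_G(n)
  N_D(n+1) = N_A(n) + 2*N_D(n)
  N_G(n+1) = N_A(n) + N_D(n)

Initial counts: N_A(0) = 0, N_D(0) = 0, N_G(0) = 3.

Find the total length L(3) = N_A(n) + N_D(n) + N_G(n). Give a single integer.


Answer: 54

Derivation:
Step 0: N_A=0, N_D=0, N_G=3, L=3
Step 1: N_A=9, N_D=0, N_G=0, L=9
Step 2: N_A=0, N_D=9, N_G=9, L=18
Step 3: N_A=27, N_D=18, N_G=9, L=54


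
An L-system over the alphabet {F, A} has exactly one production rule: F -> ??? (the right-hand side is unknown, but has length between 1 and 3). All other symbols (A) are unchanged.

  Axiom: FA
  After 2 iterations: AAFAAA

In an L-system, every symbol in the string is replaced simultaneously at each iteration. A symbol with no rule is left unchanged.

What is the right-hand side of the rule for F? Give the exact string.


Trying F -> AFA:
  Step 0: FA
  Step 1: AFAA
  Step 2: AAFAAA
Matches the given result.

Answer: AFA


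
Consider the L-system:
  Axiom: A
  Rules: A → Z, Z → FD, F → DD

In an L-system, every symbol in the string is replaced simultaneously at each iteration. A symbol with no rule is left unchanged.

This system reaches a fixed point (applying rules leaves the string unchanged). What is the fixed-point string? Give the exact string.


Step 0: A
Step 1: Z
Step 2: FD
Step 3: DDD
Step 4: DDD  (unchanged — fixed point at step 3)

Answer: DDD


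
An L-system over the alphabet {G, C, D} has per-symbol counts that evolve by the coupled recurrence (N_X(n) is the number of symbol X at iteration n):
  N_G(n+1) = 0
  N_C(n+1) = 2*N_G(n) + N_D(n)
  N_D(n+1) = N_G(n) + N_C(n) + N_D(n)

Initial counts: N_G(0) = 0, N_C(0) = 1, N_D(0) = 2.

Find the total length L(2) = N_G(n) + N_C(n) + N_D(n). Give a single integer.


Answer: 8

Derivation:
Step 0: N_G=0, N_C=1, N_D=2, L=3
Step 1: N_G=0, N_C=2, N_D=3, L=5
Step 2: N_G=0, N_C=3, N_D=5, L=8


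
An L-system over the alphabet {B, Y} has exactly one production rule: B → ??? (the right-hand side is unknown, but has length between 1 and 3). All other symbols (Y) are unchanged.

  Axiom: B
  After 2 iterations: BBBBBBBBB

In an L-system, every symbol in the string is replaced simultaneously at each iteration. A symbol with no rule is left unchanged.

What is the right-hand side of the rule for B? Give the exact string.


Answer: BBB

Derivation:
Trying B → BBB:
  Step 0: B
  Step 1: BBB
  Step 2: BBBBBBBBB
Matches the given result.


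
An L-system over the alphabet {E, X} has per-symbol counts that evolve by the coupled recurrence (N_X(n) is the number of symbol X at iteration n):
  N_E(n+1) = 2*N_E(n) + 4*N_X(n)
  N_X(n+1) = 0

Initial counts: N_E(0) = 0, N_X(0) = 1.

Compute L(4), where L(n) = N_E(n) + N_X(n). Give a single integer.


Step 0: N_E=0, N_X=1, L=1
Step 1: N_E=4, N_X=0, L=4
Step 2: N_E=8, N_X=0, L=8
Step 3: N_E=16, N_X=0, L=16
Step 4: N_E=32, N_X=0, L=32

Answer: 32


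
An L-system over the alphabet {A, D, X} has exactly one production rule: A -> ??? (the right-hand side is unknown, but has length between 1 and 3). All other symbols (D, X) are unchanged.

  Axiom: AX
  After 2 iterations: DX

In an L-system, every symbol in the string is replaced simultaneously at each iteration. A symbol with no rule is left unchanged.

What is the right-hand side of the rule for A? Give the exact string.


Trying A -> D:
  Step 0: AX
  Step 1: DX
  Step 2: DX
Matches the given result.

Answer: D


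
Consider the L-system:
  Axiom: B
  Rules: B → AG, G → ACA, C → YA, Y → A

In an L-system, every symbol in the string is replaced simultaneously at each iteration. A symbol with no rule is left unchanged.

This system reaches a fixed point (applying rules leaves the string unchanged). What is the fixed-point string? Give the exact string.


Answer: AAAAA

Derivation:
Step 0: B
Step 1: AG
Step 2: AACA
Step 3: AAYAA
Step 4: AAAAA
Step 5: AAAAA  (unchanged — fixed point at step 4)


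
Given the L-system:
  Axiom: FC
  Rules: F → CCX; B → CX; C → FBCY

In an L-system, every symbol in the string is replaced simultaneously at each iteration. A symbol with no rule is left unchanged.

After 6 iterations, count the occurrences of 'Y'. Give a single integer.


Step 0: FC  (0 'Y')
Step 1: CCXFBCY  (1 'Y')
Step 2: FBCYFBCYXCCXCXFBCYY  (4 'Y')
Step 3: CCXCXFBCYYCCXCXFBCYYXFBCYFBCYXFBCYXCCXCXFBCYYY  (10 'Y')
Step 4: FBCYFBCYXFBCYXCCXCXFBCYYYFBCYFBCYXFBCYXCCXCXFBCYYYXCCXCXFBCYYCCXCXFBCYYXCCXCXFBCYYXFBCYFBCYXFBCYXCCXCXFBCYYYY  (25 'Y')
Step 5: CCXCXFBCYYCCXCXFBCYYXCCXCXFBCYYXFBCYFBCYXFBCYXCCXCXFBCYYYYCCXCXFBCYYCCXCXFBCYYXCCXCXFBCYYXFBCYFBCYXFBCYXCCXCXFBCYYYYXFBCYFBCYXFBCYXCCXCXFBCYYYFBCYFBCYXFBCYXCCXCXFBCYYYXFBCYFBCYXFBCYXCCXCXFBCYYYXCCXCXFBCYYCCXCXFBCYYXCCXCXFBCYYXFBCYFBCYXFBCYXCCXCXFBCYYYYY  (58 'Y')
Step 6: FBCYFBCYXFBCYXCCXCXFBCYYYFBCYFBCYXFBCYXCCXCXFBCYYYXFBCYFBCYXFBCYXCCXCXFBCYYYXCCXCXFBCYYCCXCXFBCYYXCCXCXFBCYYXFBCYFBCYXFBCYXCCXCXFBCYYYYYFBCYFBCYXFBCYXCCXCXFBCYYYFBCYFBCYXFBCYXCCXCXFBCYYYXFBCYFBCYXFBCYXCCXCXFBCYYYXCCXCXFBCYYCCXCXFBCYYXCCXCXFBCYYXFBCYFBCYXFBCYXCCXCXFBCYYYYYXCCXCXFBCYYCCXCXFBCYYXCCXCXFBCYYXFBCYFBCYXFBCYXCCXCXFBCYYYYCCXCXFBCYYCCXCXFBCYYXCCXCXFBCYYXFBCYFBCYXFBCYXCCXCXFBCYYYYXCCXCXFBCYYCCXCXFBCYYXCCXCXFBCYYXFBCYFBCYXFBCYXCCXCXFBCYYYYXFBCYFBCYXFBCYXCCXCXFBCYYYFBCYFBCYXFBCYXCCXCXFBCYYYXFBCYFBCYXFBCYXCCXCXFBCYYYXCCXCXFBCYYCCXCXFBCYYXCCXCXFBCYYXFBCYFBCYXFBCYXCCXCXFBCYYYYYY  (136 'Y')

Answer: 136


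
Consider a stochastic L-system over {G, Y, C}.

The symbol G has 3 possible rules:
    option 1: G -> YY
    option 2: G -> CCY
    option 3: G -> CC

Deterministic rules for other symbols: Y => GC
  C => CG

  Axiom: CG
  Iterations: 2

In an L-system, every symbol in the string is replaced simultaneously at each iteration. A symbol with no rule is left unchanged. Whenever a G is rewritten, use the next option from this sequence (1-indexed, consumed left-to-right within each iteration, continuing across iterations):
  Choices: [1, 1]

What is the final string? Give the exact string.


Answer: CGYYGCGC

Derivation:
Step 0: CG
Step 1: CGYY  (used choices [1])
Step 2: CGYYGCGC  (used choices [1])


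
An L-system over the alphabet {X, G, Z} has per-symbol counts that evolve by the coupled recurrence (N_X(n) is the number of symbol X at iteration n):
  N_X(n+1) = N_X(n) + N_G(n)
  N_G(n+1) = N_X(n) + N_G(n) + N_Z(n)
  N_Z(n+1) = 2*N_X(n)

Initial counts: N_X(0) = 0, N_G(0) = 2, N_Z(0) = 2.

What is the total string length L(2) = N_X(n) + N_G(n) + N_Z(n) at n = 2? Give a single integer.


Step 0: N_X=0, N_G=2, N_Z=2, L=4
Step 1: N_X=2, N_G=4, N_Z=0, L=6
Step 2: N_X=6, N_G=6, N_Z=4, L=16

Answer: 16


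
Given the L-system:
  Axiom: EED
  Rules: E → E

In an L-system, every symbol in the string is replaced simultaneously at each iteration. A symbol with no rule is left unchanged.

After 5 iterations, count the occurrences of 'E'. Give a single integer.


Step 0: EED  (2 'E')
Step 1: EED  (2 'E')
Step 2: EED  (2 'E')
Step 3: EED  (2 'E')
Step 4: EED  (2 'E')
Step 5: EED  (2 'E')

Answer: 2


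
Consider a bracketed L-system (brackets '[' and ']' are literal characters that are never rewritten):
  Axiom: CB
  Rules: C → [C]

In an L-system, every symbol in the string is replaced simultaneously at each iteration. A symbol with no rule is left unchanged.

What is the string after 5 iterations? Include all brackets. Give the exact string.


Step 0: CB
Step 1: [C]B
Step 2: [[C]]B
Step 3: [[[C]]]B
Step 4: [[[[C]]]]B
Step 5: [[[[[C]]]]]B

Answer: [[[[[C]]]]]B


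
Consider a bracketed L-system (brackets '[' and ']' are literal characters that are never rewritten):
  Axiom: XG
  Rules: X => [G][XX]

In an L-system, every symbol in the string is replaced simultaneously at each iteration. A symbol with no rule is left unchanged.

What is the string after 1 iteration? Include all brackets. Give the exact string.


Answer: [G][XX]G

Derivation:
Step 0: XG
Step 1: [G][XX]G


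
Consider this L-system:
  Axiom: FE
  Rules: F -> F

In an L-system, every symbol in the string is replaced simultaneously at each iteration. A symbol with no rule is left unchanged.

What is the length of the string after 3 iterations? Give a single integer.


Answer: 2

Derivation:
Step 0: length = 2
Step 1: length = 2
Step 2: length = 2
Step 3: length = 2


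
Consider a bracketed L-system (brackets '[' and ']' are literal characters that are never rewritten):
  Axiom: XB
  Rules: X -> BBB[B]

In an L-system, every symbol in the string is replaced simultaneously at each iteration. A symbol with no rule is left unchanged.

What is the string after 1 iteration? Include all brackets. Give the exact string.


Answer: BBB[B]B

Derivation:
Step 0: XB
Step 1: BBB[B]B


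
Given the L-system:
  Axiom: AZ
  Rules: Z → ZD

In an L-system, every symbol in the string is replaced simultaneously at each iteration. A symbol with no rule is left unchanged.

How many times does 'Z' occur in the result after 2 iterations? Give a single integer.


Answer: 1

Derivation:
Step 0: AZ  (1 'Z')
Step 1: AZD  (1 'Z')
Step 2: AZDD  (1 'Z')


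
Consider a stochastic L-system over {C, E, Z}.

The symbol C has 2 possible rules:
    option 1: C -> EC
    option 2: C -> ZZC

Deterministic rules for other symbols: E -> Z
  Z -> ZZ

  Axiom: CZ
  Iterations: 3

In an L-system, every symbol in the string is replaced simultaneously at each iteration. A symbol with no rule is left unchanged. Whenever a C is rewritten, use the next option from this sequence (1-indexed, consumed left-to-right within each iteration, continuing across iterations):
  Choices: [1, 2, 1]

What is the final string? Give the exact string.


Step 0: CZ
Step 1: ECZZ  (used choices [1])
Step 2: ZZZCZZZZ  (used choices [2])
Step 3: ZZZZZZECZZZZZZZZ  (used choices [1])

Answer: ZZZZZZECZZZZZZZZ


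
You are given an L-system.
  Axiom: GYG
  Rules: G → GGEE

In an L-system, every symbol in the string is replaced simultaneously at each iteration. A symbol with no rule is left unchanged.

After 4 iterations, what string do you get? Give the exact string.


Answer: GGEEGGEEEEGGEEGGEEEEEEGGEEGGEEEEGGEEGGEEEEEEEEYGGEEGGEEEEGGEEGGEEEEEEGGEEGGEEEEGGEEGGEEEEEEEE

Derivation:
Step 0: GYG
Step 1: GGEEYGGEE
Step 2: GGEEGGEEEEYGGEEGGEEEE
Step 3: GGEEGGEEEEGGEEGGEEEEEEYGGEEGGEEEEGGEEGGEEEEEE
Step 4: GGEEGGEEEEGGEEGGEEEEEEGGEEGGEEEEGGEEGGEEEEEEEEYGGEEGGEEEEGGEEGGEEEEEEGGEEGGEEEEGGEEGGEEEEEEEE


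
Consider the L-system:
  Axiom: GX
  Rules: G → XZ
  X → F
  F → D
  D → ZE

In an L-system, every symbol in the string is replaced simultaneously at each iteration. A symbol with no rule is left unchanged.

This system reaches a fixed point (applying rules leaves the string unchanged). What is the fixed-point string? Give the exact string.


Step 0: GX
Step 1: XZF
Step 2: FZD
Step 3: DZZE
Step 4: ZEZZE
Step 5: ZEZZE  (unchanged — fixed point at step 4)

Answer: ZEZZE


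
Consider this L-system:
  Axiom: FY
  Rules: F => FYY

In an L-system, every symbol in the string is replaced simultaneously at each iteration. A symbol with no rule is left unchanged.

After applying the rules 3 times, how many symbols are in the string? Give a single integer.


Answer: 8

Derivation:
Step 0: length = 2
Step 1: length = 4
Step 2: length = 6
Step 3: length = 8


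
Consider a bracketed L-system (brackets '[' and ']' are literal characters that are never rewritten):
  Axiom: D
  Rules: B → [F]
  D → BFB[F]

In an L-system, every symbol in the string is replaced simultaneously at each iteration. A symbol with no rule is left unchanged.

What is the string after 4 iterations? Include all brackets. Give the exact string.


Answer: [F]F[F][F]

Derivation:
Step 0: D
Step 1: BFB[F]
Step 2: [F]F[F][F]
Step 3: [F]F[F][F]
Step 4: [F]F[F][F]


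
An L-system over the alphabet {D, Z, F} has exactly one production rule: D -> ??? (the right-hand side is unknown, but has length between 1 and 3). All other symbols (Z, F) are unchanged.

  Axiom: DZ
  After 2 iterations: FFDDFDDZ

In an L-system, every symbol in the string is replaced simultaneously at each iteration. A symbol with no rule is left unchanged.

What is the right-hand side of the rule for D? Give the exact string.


Answer: FDD

Derivation:
Trying D -> FDD:
  Step 0: DZ
  Step 1: FDDZ
  Step 2: FFDDFDDZ
Matches the given result.


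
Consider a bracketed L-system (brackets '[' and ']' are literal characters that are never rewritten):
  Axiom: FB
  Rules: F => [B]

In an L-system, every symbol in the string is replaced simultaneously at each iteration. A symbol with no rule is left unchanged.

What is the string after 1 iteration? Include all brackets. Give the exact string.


Step 0: FB
Step 1: [B]B

Answer: [B]B


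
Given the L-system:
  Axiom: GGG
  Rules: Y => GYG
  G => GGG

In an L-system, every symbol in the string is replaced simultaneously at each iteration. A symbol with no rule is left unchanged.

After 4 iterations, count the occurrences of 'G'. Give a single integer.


Answer: 243

Derivation:
Step 0: GGG  (3 'G')
Step 1: GGGGGGGGG  (9 'G')
Step 2: GGGGGGGGGGGGGGGGGGGGGGGGGGG  (27 'G')
Step 3: GGGGGGGGGGGGGGGGGGGGGGGGGGGGGGGGGGGGGGGGGGGGGGGGGGGGGGGGGGGGGGGGGGGGGGGGGGGGGGGGG  (81 'G')
Step 4: GGGGGGGGGGGGGGGGGGGGGGGGGGGGGGGGGGGGGGGGGGGGGGGGGGGGGGGGGGGGGGGGGGGGGGGGGGGGGGGGGGGGGGGGGGGGGGGGGGGGGGGGGGGGGGGGGGGGGGGGGGGGGGGGGGGGGGGGGGGGGGGGGGGGGGGGGGGGGGGGGGGGGGGGGGGGGGGGGGGGGGGGGGGGGGGGGGGGGGGGGGGGGGGGGGGGGGGGGGGGGGGGGGGGGGGGGGGGGGGGGGG  (243 'G')


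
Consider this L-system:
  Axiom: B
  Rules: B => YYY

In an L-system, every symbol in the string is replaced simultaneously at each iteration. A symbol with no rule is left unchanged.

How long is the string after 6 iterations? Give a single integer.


Answer: 3

Derivation:
Step 0: length = 1
Step 1: length = 3
Step 2: length = 3
Step 3: length = 3
Step 4: length = 3
Step 5: length = 3
Step 6: length = 3


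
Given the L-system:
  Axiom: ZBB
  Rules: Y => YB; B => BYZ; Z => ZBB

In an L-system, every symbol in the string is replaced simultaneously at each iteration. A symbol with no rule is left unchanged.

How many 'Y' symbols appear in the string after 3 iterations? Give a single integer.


Step 0: ZBB  (0 'Y')
Step 1: ZBBBYZBYZ  (2 'Y')
Step 2: ZBBBYZBYZBYZYBZBBBYZYBZBB  (6 'Y')
Step 3: ZBBBYZBYZBYZYBZBBBYZYBZBBBYZYBZBBYBBYZZBBBYZBYZBYZYBZBBYBBYZZBBBYZBYZ  (18 'Y')

Answer: 18


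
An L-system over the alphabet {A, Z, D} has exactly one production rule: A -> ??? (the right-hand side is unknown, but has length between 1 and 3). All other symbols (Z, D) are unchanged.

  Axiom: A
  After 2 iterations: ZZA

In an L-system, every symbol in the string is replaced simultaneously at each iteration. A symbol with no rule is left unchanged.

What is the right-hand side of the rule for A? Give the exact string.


Trying A -> ZA:
  Step 0: A
  Step 1: ZA
  Step 2: ZZA
Matches the given result.

Answer: ZA


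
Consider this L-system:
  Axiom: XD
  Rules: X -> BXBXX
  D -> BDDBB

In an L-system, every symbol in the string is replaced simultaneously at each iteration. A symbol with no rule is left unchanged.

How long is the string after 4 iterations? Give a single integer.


Answer: 222

Derivation:
Step 0: length = 2
Step 1: length = 10
Step 2: length = 30
Step 3: length = 82
Step 4: length = 222


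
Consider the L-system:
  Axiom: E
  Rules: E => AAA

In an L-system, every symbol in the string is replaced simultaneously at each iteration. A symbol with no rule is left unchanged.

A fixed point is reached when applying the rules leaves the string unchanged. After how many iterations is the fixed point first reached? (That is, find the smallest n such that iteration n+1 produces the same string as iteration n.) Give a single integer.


Answer: 1

Derivation:
Step 0: E
Step 1: AAA
Step 2: AAA  (unchanged — fixed point at step 1)


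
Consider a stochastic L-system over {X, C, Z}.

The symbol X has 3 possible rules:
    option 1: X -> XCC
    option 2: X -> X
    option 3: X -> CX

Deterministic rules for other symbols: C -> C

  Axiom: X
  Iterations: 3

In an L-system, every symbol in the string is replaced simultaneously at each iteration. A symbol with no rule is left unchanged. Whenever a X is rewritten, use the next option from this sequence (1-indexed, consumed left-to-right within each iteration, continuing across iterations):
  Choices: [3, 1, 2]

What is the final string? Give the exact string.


Step 0: X
Step 1: CX  (used choices [3])
Step 2: CXCC  (used choices [1])
Step 3: CXCC  (used choices [2])

Answer: CXCC


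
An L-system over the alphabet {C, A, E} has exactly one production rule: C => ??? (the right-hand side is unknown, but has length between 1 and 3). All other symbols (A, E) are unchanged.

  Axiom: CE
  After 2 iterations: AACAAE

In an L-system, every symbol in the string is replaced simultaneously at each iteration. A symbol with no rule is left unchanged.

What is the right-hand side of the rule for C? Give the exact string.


Answer: ACA

Derivation:
Trying C => ACA:
  Step 0: CE
  Step 1: ACAE
  Step 2: AACAAE
Matches the given result.


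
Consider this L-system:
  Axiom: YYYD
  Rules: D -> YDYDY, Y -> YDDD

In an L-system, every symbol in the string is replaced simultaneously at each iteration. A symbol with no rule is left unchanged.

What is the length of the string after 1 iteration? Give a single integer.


Step 0: length = 4
Step 1: length = 17

Answer: 17


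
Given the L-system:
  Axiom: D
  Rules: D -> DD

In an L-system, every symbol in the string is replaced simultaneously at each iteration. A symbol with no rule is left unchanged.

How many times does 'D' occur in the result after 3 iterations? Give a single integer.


Step 0: D  (1 'D')
Step 1: DD  (2 'D')
Step 2: DDDD  (4 'D')
Step 3: DDDDDDDD  (8 'D')

Answer: 8


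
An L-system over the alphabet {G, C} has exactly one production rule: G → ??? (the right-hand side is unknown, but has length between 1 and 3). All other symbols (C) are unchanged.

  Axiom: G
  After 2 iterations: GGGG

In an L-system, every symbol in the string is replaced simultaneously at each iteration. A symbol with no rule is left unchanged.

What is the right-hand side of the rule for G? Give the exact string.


Answer: GG

Derivation:
Trying G → GG:
  Step 0: G
  Step 1: GG
  Step 2: GGGG
Matches the given result.


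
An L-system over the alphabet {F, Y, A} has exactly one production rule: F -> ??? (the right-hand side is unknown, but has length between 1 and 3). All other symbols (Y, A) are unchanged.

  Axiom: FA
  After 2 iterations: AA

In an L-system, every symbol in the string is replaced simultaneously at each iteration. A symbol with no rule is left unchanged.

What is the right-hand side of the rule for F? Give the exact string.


Answer: A

Derivation:
Trying F -> A:
  Step 0: FA
  Step 1: AA
  Step 2: AA
Matches the given result.


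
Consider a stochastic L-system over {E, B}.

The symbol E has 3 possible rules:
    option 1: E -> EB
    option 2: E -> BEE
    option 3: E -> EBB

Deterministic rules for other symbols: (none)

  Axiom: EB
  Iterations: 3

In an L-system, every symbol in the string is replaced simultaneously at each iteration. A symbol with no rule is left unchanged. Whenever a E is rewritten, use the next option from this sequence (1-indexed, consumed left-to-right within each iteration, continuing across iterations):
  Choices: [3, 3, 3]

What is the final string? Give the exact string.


Answer: EBBBBBBB

Derivation:
Step 0: EB
Step 1: EBBB  (used choices [3])
Step 2: EBBBBB  (used choices [3])
Step 3: EBBBBBBB  (used choices [3])


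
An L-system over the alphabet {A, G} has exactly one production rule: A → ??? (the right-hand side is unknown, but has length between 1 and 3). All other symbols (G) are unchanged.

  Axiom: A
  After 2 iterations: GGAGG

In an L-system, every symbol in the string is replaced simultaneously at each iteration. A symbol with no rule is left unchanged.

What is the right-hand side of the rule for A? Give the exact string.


Answer: GAG

Derivation:
Trying A → GAG:
  Step 0: A
  Step 1: GAG
  Step 2: GGAGG
Matches the given result.


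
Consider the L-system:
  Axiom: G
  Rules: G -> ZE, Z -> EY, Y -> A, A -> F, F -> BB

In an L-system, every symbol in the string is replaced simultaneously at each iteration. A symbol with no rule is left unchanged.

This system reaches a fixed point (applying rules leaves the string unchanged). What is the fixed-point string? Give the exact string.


Answer: EBBE

Derivation:
Step 0: G
Step 1: ZE
Step 2: EYE
Step 3: EAE
Step 4: EFE
Step 5: EBBE
Step 6: EBBE  (unchanged — fixed point at step 5)


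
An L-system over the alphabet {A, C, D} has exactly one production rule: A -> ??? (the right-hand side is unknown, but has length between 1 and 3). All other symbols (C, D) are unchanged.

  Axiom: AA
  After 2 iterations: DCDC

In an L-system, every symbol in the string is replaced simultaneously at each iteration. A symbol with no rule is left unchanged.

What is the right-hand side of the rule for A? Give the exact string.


Answer: DC

Derivation:
Trying A -> DC:
  Step 0: AA
  Step 1: DCDC
  Step 2: DCDC
Matches the given result.


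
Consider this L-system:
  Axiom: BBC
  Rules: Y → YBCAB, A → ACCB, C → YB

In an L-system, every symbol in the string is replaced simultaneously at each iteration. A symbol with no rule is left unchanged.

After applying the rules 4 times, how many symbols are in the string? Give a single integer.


Answer: 33

Derivation:
Step 0: length = 3
Step 1: length = 4
Step 2: length = 8
Step 3: length = 16
Step 4: length = 33


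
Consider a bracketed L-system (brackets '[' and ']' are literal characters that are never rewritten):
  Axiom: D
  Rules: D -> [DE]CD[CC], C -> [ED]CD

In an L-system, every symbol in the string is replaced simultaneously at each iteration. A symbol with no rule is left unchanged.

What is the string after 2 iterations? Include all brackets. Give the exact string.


Step 0: D
Step 1: [DE]CD[CC]
Step 2: [[DE]CD[CC]E][ED]CD[DE]CD[CC][[ED]CD[ED]CD]

Answer: [[DE]CD[CC]E][ED]CD[DE]CD[CC][[ED]CD[ED]CD]


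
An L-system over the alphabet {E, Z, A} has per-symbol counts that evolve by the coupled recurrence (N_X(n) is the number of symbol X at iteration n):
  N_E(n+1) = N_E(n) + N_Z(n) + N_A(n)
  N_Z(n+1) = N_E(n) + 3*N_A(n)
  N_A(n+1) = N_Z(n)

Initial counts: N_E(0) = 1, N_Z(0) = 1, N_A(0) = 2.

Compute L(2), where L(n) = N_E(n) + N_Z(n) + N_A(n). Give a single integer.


Step 0: N_E=1, N_Z=1, N_A=2, L=4
Step 1: N_E=4, N_Z=7, N_A=1, L=12
Step 2: N_E=12, N_Z=7, N_A=7, L=26

Answer: 26


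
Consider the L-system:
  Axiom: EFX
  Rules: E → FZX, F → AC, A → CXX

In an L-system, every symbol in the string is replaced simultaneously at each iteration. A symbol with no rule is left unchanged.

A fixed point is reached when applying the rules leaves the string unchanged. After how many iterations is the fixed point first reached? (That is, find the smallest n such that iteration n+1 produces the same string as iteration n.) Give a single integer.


Answer: 3

Derivation:
Step 0: EFX
Step 1: FZXACX
Step 2: ACZXCXXCX
Step 3: CXXCZXCXXCX
Step 4: CXXCZXCXXCX  (unchanged — fixed point at step 3)


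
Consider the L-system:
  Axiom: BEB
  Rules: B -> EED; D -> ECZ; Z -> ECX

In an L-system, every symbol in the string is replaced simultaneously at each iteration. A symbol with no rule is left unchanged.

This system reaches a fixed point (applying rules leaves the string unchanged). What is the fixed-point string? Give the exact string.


Answer: EEECECXEEEECECX

Derivation:
Step 0: BEB
Step 1: EEDEEED
Step 2: EEECZEEEECZ
Step 3: EEECECXEEEECECX
Step 4: EEECECXEEEECECX  (unchanged — fixed point at step 3)


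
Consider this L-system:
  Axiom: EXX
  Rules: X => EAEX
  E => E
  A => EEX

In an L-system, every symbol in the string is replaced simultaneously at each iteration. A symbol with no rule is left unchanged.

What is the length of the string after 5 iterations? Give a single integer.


Answer: 103

Derivation:
Step 0: length = 3
Step 1: length = 9
Step 2: length = 19
Step 3: length = 35
Step 4: length = 61
Step 5: length = 103


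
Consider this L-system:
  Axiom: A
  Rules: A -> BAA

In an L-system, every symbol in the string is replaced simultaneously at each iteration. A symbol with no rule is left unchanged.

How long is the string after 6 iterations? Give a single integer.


Step 0: length = 1
Step 1: length = 3
Step 2: length = 7
Step 3: length = 15
Step 4: length = 31
Step 5: length = 63
Step 6: length = 127

Answer: 127


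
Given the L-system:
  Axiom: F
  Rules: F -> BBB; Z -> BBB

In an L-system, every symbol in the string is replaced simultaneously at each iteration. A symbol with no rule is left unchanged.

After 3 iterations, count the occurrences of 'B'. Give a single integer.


Answer: 3

Derivation:
Step 0: F  (0 'B')
Step 1: BBB  (3 'B')
Step 2: BBB  (3 'B')
Step 3: BBB  (3 'B')


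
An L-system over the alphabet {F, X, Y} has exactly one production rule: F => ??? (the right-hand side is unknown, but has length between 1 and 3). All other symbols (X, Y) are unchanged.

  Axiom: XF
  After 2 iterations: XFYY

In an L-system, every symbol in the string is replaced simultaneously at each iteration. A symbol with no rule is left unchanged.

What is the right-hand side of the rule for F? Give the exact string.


Trying F => FY:
  Step 0: XF
  Step 1: XFY
  Step 2: XFYY
Matches the given result.

Answer: FY


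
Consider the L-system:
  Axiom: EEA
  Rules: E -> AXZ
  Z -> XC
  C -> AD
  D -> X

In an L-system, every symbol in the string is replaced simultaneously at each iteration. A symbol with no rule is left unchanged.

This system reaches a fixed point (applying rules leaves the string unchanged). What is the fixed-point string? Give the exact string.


Answer: AXXAXAXXAXA

Derivation:
Step 0: EEA
Step 1: AXZAXZA
Step 2: AXXCAXXCA
Step 3: AXXADAXXADA
Step 4: AXXAXAXXAXA
Step 5: AXXAXAXXAXA  (unchanged — fixed point at step 4)


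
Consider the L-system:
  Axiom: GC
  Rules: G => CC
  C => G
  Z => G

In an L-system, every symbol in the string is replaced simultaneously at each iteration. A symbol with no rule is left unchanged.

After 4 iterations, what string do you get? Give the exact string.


Answer: GGGGCCCC

Derivation:
Step 0: GC
Step 1: CCG
Step 2: GGCC
Step 3: CCCCGG
Step 4: GGGGCCCC


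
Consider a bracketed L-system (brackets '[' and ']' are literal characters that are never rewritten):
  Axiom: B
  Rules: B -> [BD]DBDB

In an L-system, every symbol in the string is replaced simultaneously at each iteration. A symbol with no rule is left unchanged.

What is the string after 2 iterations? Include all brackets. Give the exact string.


Answer: [[BD]DBDBD]D[BD]DBDBD[BD]DBDB

Derivation:
Step 0: B
Step 1: [BD]DBDB
Step 2: [[BD]DBDBD]D[BD]DBDBD[BD]DBDB


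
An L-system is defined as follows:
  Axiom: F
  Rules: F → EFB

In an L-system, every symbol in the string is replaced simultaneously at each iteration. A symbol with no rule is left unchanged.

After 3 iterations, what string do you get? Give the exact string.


Step 0: F
Step 1: EFB
Step 2: EEFBB
Step 3: EEEFBBB

Answer: EEEFBBB


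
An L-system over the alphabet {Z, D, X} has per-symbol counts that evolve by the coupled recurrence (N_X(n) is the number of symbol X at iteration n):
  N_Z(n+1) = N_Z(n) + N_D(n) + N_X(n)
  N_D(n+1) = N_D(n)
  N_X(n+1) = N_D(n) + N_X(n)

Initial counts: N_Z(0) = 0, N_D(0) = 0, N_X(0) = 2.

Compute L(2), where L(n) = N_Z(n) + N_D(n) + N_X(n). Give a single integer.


Answer: 6

Derivation:
Step 0: N_Z=0, N_D=0, N_X=2, L=2
Step 1: N_Z=2, N_D=0, N_X=2, L=4
Step 2: N_Z=4, N_D=0, N_X=2, L=6


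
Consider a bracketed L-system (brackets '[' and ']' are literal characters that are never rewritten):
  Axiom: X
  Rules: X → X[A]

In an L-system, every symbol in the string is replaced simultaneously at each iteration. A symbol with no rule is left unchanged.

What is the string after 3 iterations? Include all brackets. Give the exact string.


Answer: X[A][A][A]

Derivation:
Step 0: X
Step 1: X[A]
Step 2: X[A][A]
Step 3: X[A][A][A]


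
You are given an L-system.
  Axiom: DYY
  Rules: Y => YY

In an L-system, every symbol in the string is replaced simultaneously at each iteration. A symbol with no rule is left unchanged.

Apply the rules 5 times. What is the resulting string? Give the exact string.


Answer: DYYYYYYYYYYYYYYYYYYYYYYYYYYYYYYYYYYYYYYYYYYYYYYYYYYYYYYYYYYYYYYYY

Derivation:
Step 0: DYY
Step 1: DYYYY
Step 2: DYYYYYYYY
Step 3: DYYYYYYYYYYYYYYYY
Step 4: DYYYYYYYYYYYYYYYYYYYYYYYYYYYYYYYY
Step 5: DYYYYYYYYYYYYYYYYYYYYYYYYYYYYYYYYYYYYYYYYYYYYYYYYYYYYYYYYYYYYYYYY


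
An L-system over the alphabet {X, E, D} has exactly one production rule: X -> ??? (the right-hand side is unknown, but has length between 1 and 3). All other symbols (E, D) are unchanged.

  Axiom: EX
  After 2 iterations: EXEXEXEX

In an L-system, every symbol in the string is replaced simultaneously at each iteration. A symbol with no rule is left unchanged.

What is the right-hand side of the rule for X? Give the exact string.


Trying X -> XEX:
  Step 0: EX
  Step 1: EXEX
  Step 2: EXEXEXEX
Matches the given result.

Answer: XEX


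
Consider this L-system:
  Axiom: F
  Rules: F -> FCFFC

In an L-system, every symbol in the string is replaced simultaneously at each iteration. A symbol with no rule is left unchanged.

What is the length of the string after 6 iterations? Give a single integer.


Step 0: length = 1
Step 1: length = 5
Step 2: length = 17
Step 3: length = 53
Step 4: length = 161
Step 5: length = 485
Step 6: length = 1457

Answer: 1457


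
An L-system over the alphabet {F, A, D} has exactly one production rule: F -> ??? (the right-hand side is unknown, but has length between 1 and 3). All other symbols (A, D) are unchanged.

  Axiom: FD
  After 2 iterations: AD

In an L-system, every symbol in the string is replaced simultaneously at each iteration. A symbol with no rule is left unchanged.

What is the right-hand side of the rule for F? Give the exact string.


Trying F -> A:
  Step 0: FD
  Step 1: AD
  Step 2: AD
Matches the given result.

Answer: A


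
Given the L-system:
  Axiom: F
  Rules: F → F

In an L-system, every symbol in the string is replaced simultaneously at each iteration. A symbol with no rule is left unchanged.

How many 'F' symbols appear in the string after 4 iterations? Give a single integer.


Answer: 1

Derivation:
Step 0: F  (1 'F')
Step 1: F  (1 'F')
Step 2: F  (1 'F')
Step 3: F  (1 'F')
Step 4: F  (1 'F')


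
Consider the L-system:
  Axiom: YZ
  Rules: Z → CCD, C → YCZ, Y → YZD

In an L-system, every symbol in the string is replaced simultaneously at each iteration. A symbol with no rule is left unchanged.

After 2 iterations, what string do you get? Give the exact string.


Answer: YZDCCDDYCZYCZD

Derivation:
Step 0: YZ
Step 1: YZDCCD
Step 2: YZDCCDDYCZYCZD


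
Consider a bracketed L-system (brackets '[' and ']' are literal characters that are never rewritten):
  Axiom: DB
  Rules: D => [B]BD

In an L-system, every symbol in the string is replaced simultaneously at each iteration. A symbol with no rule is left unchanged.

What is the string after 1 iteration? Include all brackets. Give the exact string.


Step 0: DB
Step 1: [B]BDB

Answer: [B]BDB


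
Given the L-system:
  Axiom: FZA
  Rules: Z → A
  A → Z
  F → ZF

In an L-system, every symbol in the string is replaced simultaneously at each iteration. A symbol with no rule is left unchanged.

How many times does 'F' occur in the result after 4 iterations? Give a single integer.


Answer: 1

Derivation:
Step 0: FZA  (1 'F')
Step 1: ZFAZ  (1 'F')
Step 2: AZFZA  (1 'F')
Step 3: ZAZFAZ  (1 'F')
Step 4: AZAZFZA  (1 'F')


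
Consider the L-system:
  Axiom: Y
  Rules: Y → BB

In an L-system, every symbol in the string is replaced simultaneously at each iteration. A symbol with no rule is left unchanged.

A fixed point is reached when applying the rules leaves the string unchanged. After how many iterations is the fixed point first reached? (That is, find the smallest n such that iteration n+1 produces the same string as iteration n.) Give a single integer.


Answer: 1

Derivation:
Step 0: Y
Step 1: BB
Step 2: BB  (unchanged — fixed point at step 1)


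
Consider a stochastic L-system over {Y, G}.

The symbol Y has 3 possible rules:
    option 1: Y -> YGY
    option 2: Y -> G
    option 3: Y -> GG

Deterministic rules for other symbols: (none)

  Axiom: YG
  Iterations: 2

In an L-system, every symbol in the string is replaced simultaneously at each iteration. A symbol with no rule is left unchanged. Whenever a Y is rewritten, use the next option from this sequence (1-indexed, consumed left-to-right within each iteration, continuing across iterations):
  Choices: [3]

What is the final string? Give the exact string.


Step 0: YG
Step 1: GGG  (used choices [3])
Step 2: GGG  (used choices [])

Answer: GGG


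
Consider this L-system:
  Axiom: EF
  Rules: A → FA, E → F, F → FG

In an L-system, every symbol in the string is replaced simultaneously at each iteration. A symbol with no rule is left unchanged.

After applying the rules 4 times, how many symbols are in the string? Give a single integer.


Answer: 9

Derivation:
Step 0: length = 2
Step 1: length = 3
Step 2: length = 5
Step 3: length = 7
Step 4: length = 9


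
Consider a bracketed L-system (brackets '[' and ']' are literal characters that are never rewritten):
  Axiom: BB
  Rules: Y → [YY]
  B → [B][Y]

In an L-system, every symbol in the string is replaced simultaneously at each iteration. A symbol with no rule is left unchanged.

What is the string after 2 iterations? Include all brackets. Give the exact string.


Answer: [[B][Y]][[YY]][[B][Y]][[YY]]

Derivation:
Step 0: BB
Step 1: [B][Y][B][Y]
Step 2: [[B][Y]][[YY]][[B][Y]][[YY]]
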